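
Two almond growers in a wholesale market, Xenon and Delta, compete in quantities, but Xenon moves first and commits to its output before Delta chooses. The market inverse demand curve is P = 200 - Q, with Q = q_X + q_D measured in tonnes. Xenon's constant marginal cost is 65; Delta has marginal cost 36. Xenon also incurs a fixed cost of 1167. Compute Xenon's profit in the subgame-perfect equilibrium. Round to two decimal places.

237.50

Solve by backward induction. Given q_X, the follower Delta maximises π_D = (200 - q_X - q_D)q_D - 36q_D.
∂π_D/∂q_D = 164 - q_X - 2q_D = 0 gives the reaction function q_D = (164 - q_X)/2.
The leader anticipates this reaction. Substituting into P = 200 - Q gives P = 118 - (1/2)q_X, so π_X = (118 - (1/2)q_X)q_X - 65q_X.
The leader's first-order condition 53 - q_X = 0 yields q_X = 53.
Then q_D = (164 - 53)/2 = 111/2.
Price P = 200 - 217/2 = 183/2.
Xenon's profit: (183/2 - 65)·53 - 1167 = 475/2.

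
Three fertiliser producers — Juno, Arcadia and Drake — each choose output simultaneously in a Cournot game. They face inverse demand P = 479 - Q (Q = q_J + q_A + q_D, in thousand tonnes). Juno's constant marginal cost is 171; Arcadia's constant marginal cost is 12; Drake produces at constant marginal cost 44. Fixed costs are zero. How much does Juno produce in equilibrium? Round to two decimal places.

5.50

Juno's profit: π_J = (479 - Q)q_J - (171q_J). Setting ∂π_J/∂q_J = 0: 308 - 2q_J - (q_A + q_D) = 0.
Arcadia's first-order condition: 467 - 2q_A - (q_J + q_D) = 0.
Drake's first-order condition: 435 - 2q_D - (q_J + q_A) = 0.
Adding the 3 conditions: 1210 − 2Q − 2Q = 0, i.e. Q = 605/2.
Back-substituting: q_J = (308 − 605/2) = 11/2, q_A = (467 − 605/2) = 329/2, q_D = (435 − 605/2) = 265/2.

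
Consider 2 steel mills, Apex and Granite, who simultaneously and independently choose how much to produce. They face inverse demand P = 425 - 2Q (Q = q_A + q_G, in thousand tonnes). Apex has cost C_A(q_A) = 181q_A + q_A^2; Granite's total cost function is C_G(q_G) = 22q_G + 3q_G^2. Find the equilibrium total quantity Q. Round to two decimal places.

63.64

Apex's profit: π_A = (425 - 2Q)q_A - (181q_A + q_A²). Setting ∂π_A/∂q_A = 0: 244 - 6q_A - 2(q_G) = 0.
Granite's profit: π_G = (425 - 2Q)q_G - (22q_G + 3q_G²). Setting ∂π_G/∂q_G = 0: 403 - 10q_G - 2(q_A) = 0.
So q_A = (244 - 2q_G)/6 and q_G = (403 - 2q_A)/10.
Substituting one into the other gives q_A = 817/28 and q_G = 965/28.
Total output Q = 817/28 + 965/28 = 891/14.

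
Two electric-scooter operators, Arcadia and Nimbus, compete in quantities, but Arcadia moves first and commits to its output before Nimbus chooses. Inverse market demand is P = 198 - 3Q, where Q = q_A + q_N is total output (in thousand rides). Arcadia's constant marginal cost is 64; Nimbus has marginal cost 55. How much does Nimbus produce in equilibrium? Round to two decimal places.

The follower Nimbus best-responds to any q_A: π_N = (198 - 3Q)q_N - 55q_N.
Setting the follower's marginal profit to zero, 143 - 3q_A - 6q_N = 0, i.e. q_N = (143 - 3q_A)/6.
Arcadia substitutes q_N(q_A) into its own profit: π_A = q_A(198 - 3q_A - (143 - 3q_A)/2) - 64q_A = (253/2 - (3/2)q_A)q_A - 64q_A.
Maximising: ∂π_A/∂q_A = 125/2 - 3q_A = 0, giving q_A = 125/6.
Then q_N = (143 - 3·(125/6))/6 = 161/12.

13.42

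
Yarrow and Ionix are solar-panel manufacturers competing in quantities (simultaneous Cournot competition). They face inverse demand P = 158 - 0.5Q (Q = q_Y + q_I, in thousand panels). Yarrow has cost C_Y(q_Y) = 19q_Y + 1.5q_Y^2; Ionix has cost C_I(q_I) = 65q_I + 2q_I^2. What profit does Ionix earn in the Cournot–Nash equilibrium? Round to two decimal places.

586.48

Yarrow's profit: π_Y = (158 - 0.5Q)q_Y - (19q_Y + (3/2)q_Y²). Setting ∂π_Y/∂q_Y = 0: 139 - 4q_Y - (1/2)(q_I) = 0.
Ionix's profit: π_I = (158 - 0.5Q)q_I - (65q_I + 2q_I²). Setting ∂π_I/∂q_I = 0: 93 - 5q_I - (1/2)(q_Y) = 0.
So q_Y = (139 - (1/2)q_I)/4 and q_I = (93 - (1/2)q_Y)/5.
Solving the pair: q_Y = 32.8354, q_I = 1210/79.
Price P = 158 - (1/2)·48.1519 = 133.9241.
Ionix's profit: 133.9241·(1210/79) - 65·(1210/79) - 2(1210/79)² = 586.4845.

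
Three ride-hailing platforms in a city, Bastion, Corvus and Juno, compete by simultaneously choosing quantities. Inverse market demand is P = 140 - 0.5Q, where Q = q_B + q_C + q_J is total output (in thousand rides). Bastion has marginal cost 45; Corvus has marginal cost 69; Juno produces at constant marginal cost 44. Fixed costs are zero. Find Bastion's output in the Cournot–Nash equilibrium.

59

Bastion's profit: π_B = (140 - 0.5Q)q_B - (45q_B). Setting ∂π_B/∂q_B = 0: 95 - q_B - (1/2)(q_C + q_J) = 0.
Corvus's profit: π_C = (140 - 0.5Q)q_C - (69q_C). Setting ∂π_C/∂q_C = 0: 71 - q_C - (1/2)(q_B + q_J) = 0.
Juno's profit: π_J = (140 - 0.5Q)q_J - (44q_J). Setting ∂π_J/∂q_J = 0: 96 - q_J - (1/2)(q_B + q_C) = 0.
Summing all 3 equations gives 262 − 2Q = 0, hence Q = 131.
Back-substituting: q_B = (95 − 131/2)/(1/2) = 59, q_C = (71 − 131/2)/(1/2) = 11, q_J = (96 − 131/2)/(1/2) = 61.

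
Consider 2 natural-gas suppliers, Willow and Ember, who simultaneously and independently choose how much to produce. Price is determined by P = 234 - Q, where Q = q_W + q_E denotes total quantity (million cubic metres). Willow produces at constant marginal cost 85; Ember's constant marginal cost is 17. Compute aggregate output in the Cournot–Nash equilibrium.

Willow's profit: π_W = (234 - Q)q_W - (85q_W). Setting ∂π_W/∂q_W = 0: 149 - 2q_W - (q_E) = 0.
Ember's first-order condition: 217 - 2q_E - (q_W) = 0.
Best responses: q_W = (149 - q_E)/2, q_E = (217 - q_W)/2.
Substituting one into the other gives q_W = 27 and q_E = 95.
Total output Q = 27 + 95 = 122.

122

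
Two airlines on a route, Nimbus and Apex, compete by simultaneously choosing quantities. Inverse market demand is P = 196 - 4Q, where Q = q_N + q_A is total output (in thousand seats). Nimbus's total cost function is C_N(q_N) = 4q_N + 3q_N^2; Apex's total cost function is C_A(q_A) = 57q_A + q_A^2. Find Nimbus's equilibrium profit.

847

Nimbus's profit: π_N = (196 - 4Q)q_N - (4q_N + 3q_N²). Setting ∂π_N/∂q_N = 0: 192 - 14q_N - 4(q_A) = 0.
Apex's first-order condition: 139 - 10q_A - 4(q_N) = 0.
So q_N = (192 - 4q_A)/14 and q_A = (139 - 4q_N)/10.
Solving the pair: q_N = 11, q_A = 19/2.
Price P = 196 - 4·(41/2) = 114.
Nimbus's profit: 114·11 - 4·11 - 3·11² = 847.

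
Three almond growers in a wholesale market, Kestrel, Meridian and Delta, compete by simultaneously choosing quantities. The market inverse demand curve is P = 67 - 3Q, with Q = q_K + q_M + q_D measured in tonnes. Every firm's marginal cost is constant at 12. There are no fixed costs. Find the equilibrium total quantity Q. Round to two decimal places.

13.75

A representative firm's profit is π_i = q_i(67 - 3Q) - 12q_i.
First-order condition (treating rivals' output as given): 55 - 6q_i - 3·Σ_{j≠i} q_j = 0.
By symmetry each firm produces the same amount; substituting Σ_{j≠i} q_j = 2q_i yields q_i = 55/12.
Total output Q = 55/12 + 55/12 + 55/12 = 55/4.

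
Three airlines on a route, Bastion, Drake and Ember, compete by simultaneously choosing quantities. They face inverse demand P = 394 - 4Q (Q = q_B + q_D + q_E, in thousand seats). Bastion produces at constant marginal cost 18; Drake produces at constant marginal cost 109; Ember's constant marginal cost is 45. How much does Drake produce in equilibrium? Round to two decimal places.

Bastion's profit: π_B = (394 - 4Q)q_B - (18q_B). Setting ∂π_B/∂q_B = 0: 376 - 8q_B - 4(q_D + q_E) = 0.
Drake's first-order condition: 285 - 8q_D - 4(q_B + q_E) = 0.
Ember's first-order condition: 349 - 8q_E - 4(q_B + q_D) = 0.
Summing all 3 equations gives 1010 − 16Q = 0, hence Q = 505/8.
Back-substituting: q_B = (376 − 505/2)/4 = 247/8, q_D = (285 − 505/2)/4 = 65/8, q_E = (349 − 505/2)/4 = 193/8.

8.13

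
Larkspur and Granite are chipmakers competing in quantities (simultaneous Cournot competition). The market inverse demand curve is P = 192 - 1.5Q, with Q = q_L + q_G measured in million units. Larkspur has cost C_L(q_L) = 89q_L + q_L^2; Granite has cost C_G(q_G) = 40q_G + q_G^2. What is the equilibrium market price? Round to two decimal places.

133.15

Larkspur's profit: π_L = (192 - 1.5Q)q_L - (89q_L + q_L²). Setting ∂π_L/∂q_L = 0: 103 - 5q_L - (3/2)(q_G) = 0.
Granite's profit: π_G = (192 - 1.5Q)q_G - (40q_G + q_G²). Setting ∂π_G/∂q_G = 0: 152 - 5q_G - (3/2)(q_L) = 0.
Best responses: q_L = (103 - (3/2)q_G)/5, q_G = (152 - (3/2)q_L)/5.
Solving the pair: q_L = 164/13, q_G = 346/13.
Total output Q = 510/13, so price P = 192 - (3/2)·(510/13) = 1731/13.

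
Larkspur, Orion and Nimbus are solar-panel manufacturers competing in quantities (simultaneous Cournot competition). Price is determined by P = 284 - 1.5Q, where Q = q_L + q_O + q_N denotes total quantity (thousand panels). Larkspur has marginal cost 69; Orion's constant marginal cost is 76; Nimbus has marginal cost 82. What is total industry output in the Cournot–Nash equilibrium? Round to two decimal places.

Larkspur's profit: π_L = (284 - 1.5Q)q_L - (69q_L). Setting ∂π_L/∂q_L = 0: 215 - 3q_L - (3/2)(q_O + q_N) = 0.
Orion's profit: π_O = (284 - 1.5Q)q_O - (76q_O). Setting ∂π_O/∂q_O = 0: 208 - 3q_O - (3/2)(q_L + q_N) = 0.
Nimbus's profit: π_N = (284 - 1.5Q)q_N - (82q_N). Setting ∂π_N/∂q_N = 0: 202 - 3q_N - (3/2)(q_L + q_O) = 0.
Adding the 3 conditions: 625 − 3Q − 3Q = 0, i.e. Q = 625/6.
Back-substituting: q_L = (215 − 625/4)/(3/2) = 235/6, q_O = (208 − 625/4)/(3/2) = 69/2, q_N = (202 − 625/4)/(3/2) = 61/2.
Total output Q = 235/6 + 69/2 + 61/2 = 625/6.

104.17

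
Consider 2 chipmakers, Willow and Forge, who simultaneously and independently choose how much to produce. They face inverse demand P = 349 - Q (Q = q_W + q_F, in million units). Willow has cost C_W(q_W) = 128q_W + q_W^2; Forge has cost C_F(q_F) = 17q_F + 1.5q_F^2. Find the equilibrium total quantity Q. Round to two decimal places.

98.95

Willow's profit: π_W = (349 - Q)q_W - (128q_W + q_W²). Setting ∂π_W/∂q_W = 0: 221 - 4q_W - (q_F) = 0.
Forge's profit: π_F = (349 - Q)q_F - (17q_F + (3/2)q_F²). Setting ∂π_F/∂q_F = 0: 332 - 5q_F - (q_W) = 0.
Best responses: q_W = (221 - q_F)/4, q_F = (332 - q_W)/5.
Solving the pair: q_W = 773/19, q_F = 1107/19.
Total output Q = 773/19 + 1107/19 = 1880/19.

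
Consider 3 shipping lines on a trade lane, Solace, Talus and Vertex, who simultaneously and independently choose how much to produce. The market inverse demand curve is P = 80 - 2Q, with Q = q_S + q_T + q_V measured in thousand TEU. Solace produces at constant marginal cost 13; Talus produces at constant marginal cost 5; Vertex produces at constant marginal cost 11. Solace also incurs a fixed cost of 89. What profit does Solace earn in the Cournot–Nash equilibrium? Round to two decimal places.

Solace's profit: π_S = (80 - 2Q)q_S - (13q_S). Setting ∂π_S/∂q_S = 0: 67 - 4q_S - 2(q_T + q_V) = 0.
Talus's first-order condition: 75 - 4q_T - 2(q_S + q_V) = 0.
Vertex's profit: π_V = (80 - 2Q)q_V - (11q_V). Setting ∂π_V/∂q_V = 0: 69 - 4q_V - 2(q_S + q_T) = 0.
Summing all 3 equations gives 211 − 8Q = 0, hence Q = 211/8.
Back-substituting: q_S = (67 − 211/4)/2 = 57/8, q_T = (75 − 211/4)/2 = 89/8, q_V = (69 − 211/4)/2 = 65/8.
Price P = 80 - 2·(211/8) = 109/4.
Solace's profit: (109/4 - 13)·(57/8) - 89 = 401/32.

12.53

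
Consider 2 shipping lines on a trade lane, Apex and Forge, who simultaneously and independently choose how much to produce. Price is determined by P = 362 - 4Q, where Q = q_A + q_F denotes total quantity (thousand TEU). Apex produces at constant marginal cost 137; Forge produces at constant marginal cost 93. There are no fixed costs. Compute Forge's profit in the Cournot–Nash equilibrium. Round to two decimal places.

2721.36

Apex's profit: π_A = (362 - 4Q)q_A - (137q_A). Setting ∂π_A/∂q_A = 0: 225 - 8q_A - 4(q_F) = 0.
Forge's profit: π_F = (362 - 4Q)q_F - (93q_F). Setting ∂π_F/∂q_F = 0: 269 - 8q_F - 4(q_A) = 0.
So q_A = (225 - 4q_F)/8 and q_F = (269 - 4q_A)/8.
Substituting one into the other gives q_A = 181/12 and q_F = 313/12.
Price P = 362 - 4·(247/6) = 592/3.
Forge's profit: (592/3 - 93)·(313/12) = 2721.3611.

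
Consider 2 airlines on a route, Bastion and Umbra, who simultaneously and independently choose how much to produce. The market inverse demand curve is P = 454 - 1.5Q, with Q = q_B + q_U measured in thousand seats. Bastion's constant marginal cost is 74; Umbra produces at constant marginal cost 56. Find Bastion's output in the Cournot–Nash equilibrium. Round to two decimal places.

80.44

Bastion's profit: π_B = (454 - 1.5Q)q_B - (74q_B). Setting ∂π_B/∂q_B = 0: 380 - 3q_B - (3/2)(q_U) = 0.
Umbra's profit: π_U = (454 - 1.5Q)q_U - (56q_U). Setting ∂π_U/∂q_U = 0: 398 - 3q_U - (3/2)(q_B) = 0.
Rearranging gives the reaction functions q_B = (380 - (3/2)q_U)/3 and q_U = (398 - (3/2)q_B)/3.
Substituting one into the other gives q_B = 724/9 and q_U = 832/9.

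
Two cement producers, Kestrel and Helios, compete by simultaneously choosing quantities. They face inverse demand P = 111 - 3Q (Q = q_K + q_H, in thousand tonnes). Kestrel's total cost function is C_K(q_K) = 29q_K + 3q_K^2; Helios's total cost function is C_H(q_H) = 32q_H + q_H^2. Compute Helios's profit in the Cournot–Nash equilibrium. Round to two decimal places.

Kestrel's profit: π_K = (111 - 3Q)q_K - (29q_K + 3q_K²). Setting ∂π_K/∂q_K = 0: 82 - 12q_K - 3(q_H) = 0.
Helios's profit: π_H = (111 - 3Q)q_H - (32q_H + q_H²). Setting ∂π_H/∂q_H = 0: 79 - 8q_H - 3(q_K) = 0.
So q_K = (82 - 3q_H)/12 and q_H = (79 - 3q_K)/8.
Solving the pair: q_K = 419/87, q_H = 234/29.
Price P = 111 - 3·(1121/87) = 72.3448.
Helios's profit: 72.3448·(234/29) - 32·(234/29) - (234/29)² = 260.4328.

260.43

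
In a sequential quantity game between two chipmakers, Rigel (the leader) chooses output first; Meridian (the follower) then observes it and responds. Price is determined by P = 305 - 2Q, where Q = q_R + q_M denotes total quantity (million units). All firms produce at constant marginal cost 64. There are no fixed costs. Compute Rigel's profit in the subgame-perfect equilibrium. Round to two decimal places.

3630.06

The follower Meridian best-responds to any q_R: π_M = (305 - 2Q)q_M - 64q_M.
Follower FOC: 241 - 2q_R - 4q_M = 0, so q_M(q_R) = (241 - 2q_R)/4.
The leader anticipates this reaction. Substituting into P = 305 - 2Q gives P = 369/2 - q_R, so π_R = (369/2 - q_R)q_R - 64q_R.
Maximising: ∂π_R/∂q_R = 241/2 - 2q_R = 0, giving q_R = 241/4.
Then q_M = (241 - 2·(241/4))/4 = 241/8.
Price P = 305 - 2·(723/8) = 497/4.
Rigel's profit: (497/4 - 64)·(241/4) = 3630.0625.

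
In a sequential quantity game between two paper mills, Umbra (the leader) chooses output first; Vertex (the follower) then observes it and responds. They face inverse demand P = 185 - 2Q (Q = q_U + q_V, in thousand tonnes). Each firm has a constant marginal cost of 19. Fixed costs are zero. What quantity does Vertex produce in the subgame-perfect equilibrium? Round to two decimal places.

Solve by backward induction. Given q_U, the follower Vertex maximises π_V = (185 - 2q_U - 2q_V)q_V - 19q_V.
Follower FOC: 166 - 2q_U - 4q_V = 0, so q_V(q_U) = (166 - 2q_U)/4.
The leader anticipates this reaction. Substituting into P = 185 - 2Q gives P = 102 - q_U, so π_U = (102 - q_U)q_U - 19q_U.
Leader FOC: 83 - 2q_U = 0, so q_U = 83/2.
Then q_V = (166 - 2·(83/2))/4 = 83/4.

20.75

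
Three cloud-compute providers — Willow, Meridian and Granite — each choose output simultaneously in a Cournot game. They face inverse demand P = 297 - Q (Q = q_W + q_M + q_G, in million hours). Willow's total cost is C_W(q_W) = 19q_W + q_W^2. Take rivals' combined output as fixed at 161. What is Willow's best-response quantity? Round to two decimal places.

29.25

With rivals' combined output fixed at 161, Willow's profit is π_W = (297 - 161 - q_W)q_W - (19q_W + q_W²) = (136 - q_W)q_W - (19q_W + q_W²).
∂π_W/∂q_W = 117 - 4q_W = 0, so q_W = 117/4.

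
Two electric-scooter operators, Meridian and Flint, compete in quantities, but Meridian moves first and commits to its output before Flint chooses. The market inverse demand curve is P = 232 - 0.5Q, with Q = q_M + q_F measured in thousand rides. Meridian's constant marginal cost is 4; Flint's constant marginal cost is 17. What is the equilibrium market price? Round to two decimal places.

64.25

The follower Flint best-responds to any q_M: π_F = (232 - 0.5Q)q_F - 17q_F.
∂π_F/∂q_F = 215 - (1/2)q_M - q_F = 0 gives the reaction function q_F = (215 - (1/2)q_M).
The leader anticipates this reaction. Substituting into P = 232 - 0.5Q gives P = 249/2 - (1/4)q_M, so π_M = (249/2 - (1/4)q_M)q_M - 4q_M.
Maximising: ∂π_M/∂q_M = 241/2 - (1/2)q_M = 0, giving q_M = 241.
Then q_F = (215 - (1/2)·241) = 189/2.
Total output Q = 671/2, so price P = 232 - (1/2)·(671/2) = 257/4.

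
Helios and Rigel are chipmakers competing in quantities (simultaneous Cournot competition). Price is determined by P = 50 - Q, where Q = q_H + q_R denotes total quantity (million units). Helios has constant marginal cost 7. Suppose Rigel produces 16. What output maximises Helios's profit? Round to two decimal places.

13.50

With the rival's output fixed at 16, Helios's profit is π_H = (50 - 16 - q_H)q_H - (7q_H) = (34 - q_H)q_H - (7q_H).
∂π_H/∂q_H = 27 - 2q_H = 0, so q_H = 27/2.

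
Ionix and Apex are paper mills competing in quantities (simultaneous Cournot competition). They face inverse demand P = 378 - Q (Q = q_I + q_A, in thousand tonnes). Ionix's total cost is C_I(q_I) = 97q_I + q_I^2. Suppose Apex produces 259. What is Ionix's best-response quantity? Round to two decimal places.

With the rival's output fixed at 259, Ionix's profit is π_I = (378 - 259 - q_I)q_I - (97q_I + q_I²) = (119 - q_I)q_I - (97q_I + q_I²).
∂π_I/∂q_I = 22 - 4q_I = 0, so q_I = 11/2.

5.50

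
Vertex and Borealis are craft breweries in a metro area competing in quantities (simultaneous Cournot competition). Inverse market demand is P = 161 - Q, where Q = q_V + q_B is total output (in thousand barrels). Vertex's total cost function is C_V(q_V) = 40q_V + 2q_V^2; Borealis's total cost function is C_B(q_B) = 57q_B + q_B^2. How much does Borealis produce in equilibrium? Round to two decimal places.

21.87

Vertex's profit: π_V = (161 - Q)q_V - (40q_V + 2q_V²). Setting ∂π_V/∂q_V = 0: 121 - 6q_V - (q_B) = 0.
Borealis's first-order condition: 104 - 4q_B - (q_V) = 0.
So q_V = (121 - q_B)/6 and q_B = (104 - q_V)/4.
Substituting one into the other gives q_V = 380/23 and q_B = 503/23.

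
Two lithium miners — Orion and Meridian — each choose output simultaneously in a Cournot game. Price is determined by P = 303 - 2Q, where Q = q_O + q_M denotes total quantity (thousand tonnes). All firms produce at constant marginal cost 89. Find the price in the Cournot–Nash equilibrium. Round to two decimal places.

160.33

A representative firm's profit is π_i = q_i(303 - 2Q) - 89q_i.
First-order condition (treating rivals' output as given): 214 - 4q_i - 2q_j = 0.
With identical firms every q_j equals q_i, so q_j = q_i and 214 = 6q_i, giving q_i = 107/3.
Total output Q = 214/3, so price P = 303 - 2·(214/3) = 481/3.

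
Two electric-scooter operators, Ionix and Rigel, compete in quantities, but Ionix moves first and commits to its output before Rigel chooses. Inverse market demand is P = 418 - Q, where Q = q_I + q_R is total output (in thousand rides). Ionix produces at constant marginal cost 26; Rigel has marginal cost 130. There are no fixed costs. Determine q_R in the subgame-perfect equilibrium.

The follower Rigel best-responds to any q_I: π_R = (418 - Q)q_R - 130q_R.
Follower FOC: 288 - q_I - 2q_R = 0, so q_R(q_I) = (288 - q_I)/2.
The leader anticipates this reaction. Substituting into P = 418 - Q gives P = 274 - (1/2)q_I, so π_I = (274 - (1/2)q_I)q_I - 26q_I.
The leader's first-order condition 248 - q_I = 0 yields q_I = 248.
Then q_R = (288 - 248)/2 = 20.

20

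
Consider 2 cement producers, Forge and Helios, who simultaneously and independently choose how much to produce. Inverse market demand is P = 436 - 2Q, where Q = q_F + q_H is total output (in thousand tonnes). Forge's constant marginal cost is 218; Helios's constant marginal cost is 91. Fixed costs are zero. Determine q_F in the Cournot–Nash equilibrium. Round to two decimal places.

Forge's profit: π_F = (436 - 2Q)q_F - (218q_F). Setting ∂π_F/∂q_F = 0: 218 - 4q_F - 2(q_H) = 0.
Helios's profit: π_H = (436 - 2Q)q_H - (91q_H). Setting ∂π_H/∂q_H = 0: 345 - 4q_H - 2(q_F) = 0.
So q_F = (218 - 2q_H)/4 and q_H = (345 - 2q_F)/4.
Solving the pair: q_F = 91/6, q_H = 236/3.

15.17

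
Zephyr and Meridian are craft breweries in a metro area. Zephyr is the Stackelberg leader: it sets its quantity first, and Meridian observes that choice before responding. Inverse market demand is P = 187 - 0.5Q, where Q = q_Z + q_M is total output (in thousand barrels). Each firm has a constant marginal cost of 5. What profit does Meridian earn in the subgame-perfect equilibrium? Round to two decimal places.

4140.50

The follower Meridian best-responds to any q_Z: π_M = (187 - 0.5Q)q_M - 5q_M.
Follower FOC: 182 - (1/2)q_Z - q_M = 0, so q_M(q_Z) = (182 - (1/2)q_Z).
Zephyr substitutes q_M(q_Z) into its own profit: π_Z = q_Z(187 - (1/2)q_Z - (182 - (1/2)q_Z)/2) - 5q_Z = (96 - (1/4)q_Z)q_Z - 5q_Z.
Maximising: ∂π_Z/∂q_Z = 91 - (1/2)q_Z = 0, giving q_Z = 182.
Then q_M = (182 - (1/2)·182) = 91.
Price P = 187 - (1/2)·273 = 101/2.
Meridian's profit: (101/2 - 5)·91 = 4140.5000.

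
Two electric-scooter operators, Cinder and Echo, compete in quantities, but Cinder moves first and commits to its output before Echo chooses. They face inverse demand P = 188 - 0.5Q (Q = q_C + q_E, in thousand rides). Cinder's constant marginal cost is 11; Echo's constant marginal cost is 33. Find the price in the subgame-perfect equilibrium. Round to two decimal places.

60.75

The follower Echo best-responds to any q_C: π_E = (188 - 0.5Q)q_E - 33q_E.
Follower FOC: 155 - (1/2)q_C - q_E = 0, so q_E(q_C) = (155 - (1/2)q_C).
The leader anticipates this reaction. Substituting into P = 188 - 0.5Q gives P = 221/2 - (1/4)q_C, so π_C = (221/2 - (1/4)q_C)q_C - 11q_C.
Maximising: ∂π_C/∂q_C = 199/2 - (1/2)q_C = 0, giving q_C = 199.
Then q_E = (155 - (1/2)·199) = 111/2.
Total output Q = 509/2, so price P = 188 - (1/2)·(509/2) = 243/4.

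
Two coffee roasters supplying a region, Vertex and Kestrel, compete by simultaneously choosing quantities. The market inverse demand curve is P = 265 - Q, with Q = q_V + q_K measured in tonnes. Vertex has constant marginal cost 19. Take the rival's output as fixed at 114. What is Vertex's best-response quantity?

With the rival's output fixed at 114, Vertex's profit is π_V = (265 - 114 - q_V)q_V - (19q_V) = (151 - q_V)q_V - (19q_V).
∂π_V/∂q_V = 132 - 2q_V = 0, so q_V = 66.

66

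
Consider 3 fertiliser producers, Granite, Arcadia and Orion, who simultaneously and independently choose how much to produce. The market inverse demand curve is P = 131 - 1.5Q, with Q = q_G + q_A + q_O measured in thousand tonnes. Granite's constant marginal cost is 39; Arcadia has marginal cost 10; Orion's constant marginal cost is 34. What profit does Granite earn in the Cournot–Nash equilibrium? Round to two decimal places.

140.17

Granite's profit: π_G = (131 - 1.5Q)q_G - (39q_G). Setting ∂π_G/∂q_G = 0: 92 - 3q_G - (3/2)(q_A + q_O) = 0.
Arcadia's first-order condition: 121 - 3q_A - (3/2)(q_G + q_O) = 0.
Orion's first-order condition: 97 - 3q_O - (3/2)(q_G + q_A) = 0.
Adding the 3 first-order conditions: 310 − 6Q = 0, so Q = 155/3.
Back-substituting: q_G = (92 − 155/2)/(3/2) = 29/3, q_A = (121 − 155/2)/(3/2) = 29, q_O = (97 − 155/2)/(3/2) = 13.
Price P = 131 - (3/2)·(155/3) = 107/2.
Granite's profit: (107/2 - 39)·(29/3) = 841/6.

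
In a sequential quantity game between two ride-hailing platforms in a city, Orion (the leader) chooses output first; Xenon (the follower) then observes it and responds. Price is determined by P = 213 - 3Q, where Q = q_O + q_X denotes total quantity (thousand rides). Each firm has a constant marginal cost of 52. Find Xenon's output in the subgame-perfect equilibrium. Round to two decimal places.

13.42

The follower Xenon best-responds to any q_O: π_X = (213 - 3Q)q_X - 52q_X.
Follower FOC: 161 - 3q_O - 6q_X = 0, so q_X(q_O) = (161 - 3q_O)/6.
The leader anticipates this reaction. Substituting into P = 213 - 3Q gives P = 265/2 - (3/2)q_O, so π_O = (265/2 - (3/2)q_O)q_O - 52q_O.
Maximising: ∂π_O/∂q_O = 161/2 - 3q_O = 0, giving q_O = 161/6.
Then q_X = (161 - 3·(161/6))/6 = 161/12.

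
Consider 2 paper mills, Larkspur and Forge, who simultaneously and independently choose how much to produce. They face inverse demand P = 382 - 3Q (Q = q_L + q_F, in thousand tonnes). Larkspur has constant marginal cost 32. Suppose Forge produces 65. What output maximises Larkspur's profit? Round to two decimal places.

With the rival's output fixed at 65, Larkspur's profit is π_L = (382 - 3·65 - 3q_L)q_L - (32q_L) = (187 - 3q_L)q_L - (32q_L).
∂π_L/∂q_L = 155 - 6q_L = 0, so q_L = 155/6.

25.83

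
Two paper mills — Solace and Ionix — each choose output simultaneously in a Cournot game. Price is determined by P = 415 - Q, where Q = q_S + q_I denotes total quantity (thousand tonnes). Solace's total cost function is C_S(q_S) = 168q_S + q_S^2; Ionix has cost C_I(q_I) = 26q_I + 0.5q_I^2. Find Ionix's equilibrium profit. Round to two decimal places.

Solace's profit: π_S = (415 - Q)q_S - (168q_S + q_S²). Setting ∂π_S/∂q_S = 0: 247 - 4q_S - (q_I) = 0.
Ionix's profit: π_I = (415 - Q)q_I - (26q_I + (1/2)q_I²). Setting ∂π_I/∂q_I = 0: 389 - 3q_I - (q_S) = 0.
Best responses: q_S = (247 - q_I)/4, q_I = (389 - q_S)/3.
Substituting one into the other gives q_S = 32 and q_I = 119.
Price P = 415 - 151 = 264.
Ionix's profit: 264·119 - 26·119 - (1/2)·119² = 21241.5000.

21241.50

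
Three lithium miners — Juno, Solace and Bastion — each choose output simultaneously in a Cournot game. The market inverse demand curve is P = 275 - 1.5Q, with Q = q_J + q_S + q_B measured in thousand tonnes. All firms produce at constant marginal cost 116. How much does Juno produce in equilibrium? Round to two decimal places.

26.50

Each firm earns π_i = (275 - 1.5Q)q_i - 116q_i.
First-order condition (treating rivals' output as given): 159 - 3q_i - (3/2)·Σ_{j≠i} q_j = 0.
By symmetry each firm produces the same amount; substituting Σ_{j≠i} q_j = 2q_i yields q_i = 159/6 = 53/2.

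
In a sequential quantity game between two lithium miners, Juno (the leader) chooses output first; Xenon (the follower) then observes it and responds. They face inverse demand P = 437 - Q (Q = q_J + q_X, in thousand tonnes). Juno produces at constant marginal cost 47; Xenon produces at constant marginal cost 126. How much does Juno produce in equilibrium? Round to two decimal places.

Solve by backward induction. Given q_J, the follower Xenon maximises π_X = (437 - q_J - q_X)q_X - 126q_X.
Follower FOC: 311 - q_J - 2q_X = 0, so q_X(q_J) = (311 - q_J)/2.
Juno substitutes q_X(q_J) into its own profit: π_J = q_J(437 - q_J - (311 - q_J)/2) - 47q_J = (563/2 - (1/2)q_J)q_J - 47q_J.
The leader's first-order condition 469/2 - q_J = 0 yields q_J = 469/2.
Then q_X = (311 - 469/2)/2 = 153/4.

234.50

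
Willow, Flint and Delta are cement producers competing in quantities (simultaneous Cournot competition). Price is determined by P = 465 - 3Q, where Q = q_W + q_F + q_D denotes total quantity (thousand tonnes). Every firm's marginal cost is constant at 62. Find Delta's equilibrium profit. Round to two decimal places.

3383.52

Each firm earns π_i = (465 - 3Q)q_i - 62q_i.
First-order condition (treating rivals' output as given): 403 - 6q_i - 3·Σ_{j≠i} q_j = 0.
By symmetry each firm produces the same amount; substituting Σ_{j≠i} q_j = 2q_i yields q_i = 403/12.
Price P = 465 - 3·(403/4) = 651/4.
Delta's profit: (651/4 - 62)·(403/12) = 3383.5208.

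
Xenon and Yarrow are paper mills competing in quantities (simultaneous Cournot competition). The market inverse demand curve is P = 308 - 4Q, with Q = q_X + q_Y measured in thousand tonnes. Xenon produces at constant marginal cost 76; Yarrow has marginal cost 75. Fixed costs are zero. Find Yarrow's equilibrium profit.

Xenon's profit: π_X = (308 - 4Q)q_X - (76q_X). Setting ∂π_X/∂q_X = 0: 232 - 8q_X - 4(q_Y) = 0.
Yarrow's first-order condition: 233 - 8q_Y - 4(q_X) = 0.
Rearranging gives the reaction functions q_X = (232 - 4q_Y)/8 and q_Y = (233 - 4q_X)/8.
Substituting one into the other gives q_X = 77/4 and q_Y = 39/2.
Price P = 308 - 4·(155/4) = 153.
Yarrow's profit: (153 - 75)·(39/2) = 1521.

1521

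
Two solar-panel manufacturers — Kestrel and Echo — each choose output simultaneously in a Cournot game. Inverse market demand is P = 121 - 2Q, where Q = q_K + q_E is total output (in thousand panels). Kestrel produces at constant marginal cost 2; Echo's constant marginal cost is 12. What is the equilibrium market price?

Kestrel's profit: π_K = (121 - 2Q)q_K - (2q_K). Setting ∂π_K/∂q_K = 0: 119 - 4q_K - 2(q_E) = 0.
Echo's profit: π_E = (121 - 2Q)q_E - (12q_E). Setting ∂π_E/∂q_E = 0: 109 - 4q_E - 2(q_K) = 0.
Rearranging gives the reaction functions q_K = (119 - 2q_E)/4 and q_E = (109 - 2q_K)/4.
Substituting one into the other gives q_K = 43/2 and q_E = 33/2.
Total output Q = 38, so price P = 121 - 2·38 = 45.

45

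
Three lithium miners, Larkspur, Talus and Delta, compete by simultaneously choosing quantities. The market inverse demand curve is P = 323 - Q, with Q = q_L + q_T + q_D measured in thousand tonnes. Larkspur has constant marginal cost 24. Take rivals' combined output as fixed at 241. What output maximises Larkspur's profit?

With rivals' combined output fixed at 241, Larkspur's profit is π_L = (323 - 241 - q_L)q_L - (24q_L) = (82 - q_L)q_L - (24q_L).
∂π_L/∂q_L = 58 - 2q_L = 0, so q_L = 29.

29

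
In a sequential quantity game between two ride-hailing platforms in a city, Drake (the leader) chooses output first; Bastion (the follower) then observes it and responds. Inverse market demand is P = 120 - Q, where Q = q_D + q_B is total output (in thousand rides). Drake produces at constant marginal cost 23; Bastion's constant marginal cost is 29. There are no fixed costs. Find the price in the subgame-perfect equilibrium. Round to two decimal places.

48.75

The follower Bastion best-responds to any q_D: π_B = (120 - Q)q_B - 29q_B.
∂π_B/∂q_B = 91 - q_D - 2q_B = 0 gives the reaction function q_B = (91 - q_D)/2.
Drake substitutes q_B(q_D) into its own profit: π_D = q_D(120 - q_D - (91 - q_D)/2) - 23q_D = (149/2 - (1/2)q_D)q_D - 23q_D.
The leader's first-order condition 103/2 - q_D = 0 yields q_D = 103/2.
Then q_B = (91 - 103/2)/2 = 79/4.
Total output Q = 285/4, so price P = 120 - 285/4 = 195/4.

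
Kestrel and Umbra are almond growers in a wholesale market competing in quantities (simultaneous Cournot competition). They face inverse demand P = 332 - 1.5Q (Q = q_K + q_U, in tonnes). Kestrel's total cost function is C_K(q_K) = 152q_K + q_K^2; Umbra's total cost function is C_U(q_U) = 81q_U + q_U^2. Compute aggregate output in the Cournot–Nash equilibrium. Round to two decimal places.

Kestrel's profit: π_K = (332 - 1.5Q)q_K - (152q_K + q_K²). Setting ∂π_K/∂q_K = 0: 180 - 5q_K - (3/2)(q_U) = 0.
Umbra's first-order condition: 251 - 5q_U - (3/2)(q_K) = 0.
Rearranging gives the reaction functions q_K = (180 - (3/2)q_U)/5 and q_U = (251 - (3/2)q_K)/5.
Solving the pair: q_K = 23.0110, q_U = 43.2967.
Total output Q = 23.0110 + 43.2967 = 862/13.

66.31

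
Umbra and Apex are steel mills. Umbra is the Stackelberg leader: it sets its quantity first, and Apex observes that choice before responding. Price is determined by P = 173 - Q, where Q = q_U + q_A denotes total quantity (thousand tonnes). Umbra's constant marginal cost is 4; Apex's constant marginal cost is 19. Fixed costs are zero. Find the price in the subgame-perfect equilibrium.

50

Solve by backward induction. Given q_U, the follower Apex maximises π_A = (173 - q_U - q_A)q_A - 19q_A.
∂π_A/∂q_A = 154 - q_U - 2q_A = 0 gives the reaction function q_A = (154 - q_U)/2.
The leader anticipates this reaction. Substituting into P = 173 - Q gives P = 96 - (1/2)q_U, so π_U = (96 - (1/2)q_U)q_U - 4q_U.
The leader's first-order condition 92 - q_U = 0 yields q_U = 92.
Then q_A = (154 - 92)/2 = 31.
Total output Q = 123, so price P = 173 - 123 = 50.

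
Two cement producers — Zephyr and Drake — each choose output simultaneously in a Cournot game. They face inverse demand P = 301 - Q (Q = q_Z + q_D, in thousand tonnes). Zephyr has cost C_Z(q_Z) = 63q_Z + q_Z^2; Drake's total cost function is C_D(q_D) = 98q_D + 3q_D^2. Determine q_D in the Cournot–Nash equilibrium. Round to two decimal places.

18.52

Zephyr's profit: π_Z = (301 - Q)q_Z - (63q_Z + q_Z²). Setting ∂π_Z/∂q_Z = 0: 238 - 4q_Z - (q_D) = 0.
Drake's first-order condition: 203 - 8q_D - (q_Z) = 0.
So q_Z = (238 - q_D)/4 and q_D = (203 - q_Z)/8.
Solving the pair: q_Z = 1701/31, q_D = 574/31.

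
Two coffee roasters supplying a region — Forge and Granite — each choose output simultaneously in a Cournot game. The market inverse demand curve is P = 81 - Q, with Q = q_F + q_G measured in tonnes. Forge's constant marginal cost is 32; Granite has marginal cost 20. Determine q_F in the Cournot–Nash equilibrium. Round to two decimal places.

Forge's profit: π_F = (81 - Q)q_F - (32q_F). Setting ∂π_F/∂q_F = 0: 49 - 2q_F - (q_G) = 0.
Granite's first-order condition: 61 - 2q_G - (q_F) = 0.
Rearranging gives the reaction functions q_F = (49 - q_G)/2 and q_G = (61 - q_F)/2.
Solving the pair: q_F = 37/3, q_G = 73/3.

12.33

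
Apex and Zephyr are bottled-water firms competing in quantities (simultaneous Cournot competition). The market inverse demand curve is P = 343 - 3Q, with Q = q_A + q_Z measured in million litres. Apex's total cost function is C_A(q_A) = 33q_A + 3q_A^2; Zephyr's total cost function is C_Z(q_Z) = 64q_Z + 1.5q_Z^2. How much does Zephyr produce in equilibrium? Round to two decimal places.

24.42

Apex's profit: π_A = (343 - 3Q)q_A - (33q_A + 3q_A²). Setting ∂π_A/∂q_A = 0: 310 - 12q_A - 3(q_Z) = 0.
Zephyr's first-order condition: 279 - 9q_Z - 3(q_A) = 0.
Best responses: q_A = (310 - 3q_Z)/12, q_Z = (279 - 3q_A)/9.
Solving the pair: q_A = 217/11, q_Z = 806/33.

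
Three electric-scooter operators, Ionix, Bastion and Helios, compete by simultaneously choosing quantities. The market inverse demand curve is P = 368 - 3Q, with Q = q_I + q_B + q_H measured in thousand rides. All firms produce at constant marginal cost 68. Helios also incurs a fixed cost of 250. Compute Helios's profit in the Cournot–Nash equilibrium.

A representative firm's profit is π_i = q_i(368 - 3Q) - 68q_i.
Setting ∂π_i/∂q_i = 0 with rivals' quantities fixed: 300 - 6q_i - 3·Σ_{j≠i} q_j = 0.
By symmetry each firm produces the same amount; substituting Σ_{j≠i} q_j = 2q_i yields q_i = 300/12 = 25.
Price P = 368 - 3·75 = 143.
Helios's profit: (143 - 68)·25 - 250 = 1625.

1625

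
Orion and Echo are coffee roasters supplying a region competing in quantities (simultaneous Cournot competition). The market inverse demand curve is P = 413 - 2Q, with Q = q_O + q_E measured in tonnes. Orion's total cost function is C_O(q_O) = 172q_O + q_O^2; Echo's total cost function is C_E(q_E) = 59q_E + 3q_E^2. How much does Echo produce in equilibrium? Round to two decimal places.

Orion's profit: π_O = (413 - 2Q)q_O - (172q_O + q_O²). Setting ∂π_O/∂q_O = 0: 241 - 6q_O - 2(q_E) = 0.
Echo's profit: π_E = (413 - 2Q)q_E - (59q_E + 3q_E²). Setting ∂π_E/∂q_E = 0: 354 - 10q_E - 2(q_O) = 0.
Rearranging gives the reaction functions q_O = (241 - 2q_E)/6 and q_E = (354 - 2q_O)/10.
Solving the pair: q_O = 851/28, q_E = 821/28.

29.32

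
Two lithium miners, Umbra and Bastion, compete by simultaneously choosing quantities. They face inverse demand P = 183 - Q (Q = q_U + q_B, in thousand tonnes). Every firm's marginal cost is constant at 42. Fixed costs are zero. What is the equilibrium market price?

89

A representative firm's profit is π_i = q_i(183 - Q) - 42q_i.
Setting ∂π_i/∂q_i = 0 with rivals' quantities fixed: 141 - 2q_i - q_j = 0.
With identical firms every q_j equals q_i, so q_j = q_i and 141 = 3q_i, giving q_i = 47.
Total output Q = 94, so price P = 183 - 94 = 89.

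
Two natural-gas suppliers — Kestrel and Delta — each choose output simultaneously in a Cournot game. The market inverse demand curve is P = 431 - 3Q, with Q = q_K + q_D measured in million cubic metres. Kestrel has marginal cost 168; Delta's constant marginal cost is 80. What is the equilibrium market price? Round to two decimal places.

Kestrel's profit: π_K = (431 - 3Q)q_K - (168q_K). Setting ∂π_K/∂q_K = 0: 263 - 6q_K - 3(q_D) = 0.
Delta's profit: π_D = (431 - 3Q)q_D - (80q_D). Setting ∂π_D/∂q_D = 0: 351 - 6q_D - 3(q_K) = 0.
Rearranging gives the reaction functions q_K = (263 - 3q_D)/6 and q_D = (351 - 3q_K)/6.
Substituting one into the other gives q_K = 175/9 and q_D = 439/9.
Total output Q = 614/9, so price P = 431 - 3·(614/9) = 679/3.

226.33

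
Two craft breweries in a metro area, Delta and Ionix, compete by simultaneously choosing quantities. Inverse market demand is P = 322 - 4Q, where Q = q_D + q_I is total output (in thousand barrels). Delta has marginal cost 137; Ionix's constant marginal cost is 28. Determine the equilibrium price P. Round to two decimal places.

162.33

Delta's profit: π_D = (322 - 4Q)q_D - (137q_D). Setting ∂π_D/∂q_D = 0: 185 - 8q_D - 4(q_I) = 0.
Ionix's first-order condition: 294 - 8q_I - 4(q_D) = 0.
So q_D = (185 - 4q_I)/8 and q_I = (294 - 4q_D)/8.
Solving the pair: q_D = 19/3, q_I = 403/12.
Total output Q = 479/12, so price P = 322 - 4·(479/12) = 487/3.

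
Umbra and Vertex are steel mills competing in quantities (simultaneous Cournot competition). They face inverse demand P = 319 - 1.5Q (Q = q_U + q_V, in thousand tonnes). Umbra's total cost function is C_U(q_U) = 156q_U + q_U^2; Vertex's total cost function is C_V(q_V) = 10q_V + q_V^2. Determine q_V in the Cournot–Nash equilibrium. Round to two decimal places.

Umbra's profit: π_U = (319 - 1.5Q)q_U - (156q_U + q_U²). Setting ∂π_U/∂q_U = 0: 163 - 5q_U - (3/2)(q_V) = 0.
Vertex's profit: π_V = (319 - 1.5Q)q_V - (10q_V + q_V²). Setting ∂π_V/∂q_V = 0: 309 - 5q_V - (3/2)(q_U) = 0.
Best responses: q_U = (163 - (3/2)q_V)/5, q_V = (309 - (3/2)q_U)/5.
Substituting one into the other gives q_U = 1406/91 and q_V = 57.1648.

57.16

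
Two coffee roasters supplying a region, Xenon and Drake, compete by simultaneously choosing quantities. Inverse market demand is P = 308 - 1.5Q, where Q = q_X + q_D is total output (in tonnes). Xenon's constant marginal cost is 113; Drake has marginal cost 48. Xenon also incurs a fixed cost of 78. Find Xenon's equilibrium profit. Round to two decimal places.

Xenon's profit: π_X = (308 - 1.5Q)q_X - (113q_X). Setting ∂π_X/∂q_X = 0: 195 - 3q_X - (3/2)(q_D) = 0.
Drake's profit: π_D = (308 - 1.5Q)q_D - (48q_D). Setting ∂π_D/∂q_D = 0: 260 - 3q_D - (3/2)(q_X) = 0.
So q_X = (195 - (3/2)q_D)/3 and q_D = (260 - (3/2)q_X)/3.
Solving the pair: q_X = 260/9, q_D = 650/9.
Price P = 308 - (3/2)·(910/9) = 469/3.
Xenon's profit: (469/3 - 113)·(260/9) - 78 = 1173.8519.

1173.85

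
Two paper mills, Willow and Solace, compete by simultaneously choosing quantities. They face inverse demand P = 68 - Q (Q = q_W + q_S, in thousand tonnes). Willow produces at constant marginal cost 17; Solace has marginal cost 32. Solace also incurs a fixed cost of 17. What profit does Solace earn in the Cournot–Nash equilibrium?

32

Willow's profit: π_W = (68 - Q)q_W - (17q_W). Setting ∂π_W/∂q_W = 0: 51 - 2q_W - (q_S) = 0.
Solace's first-order condition: 36 - 2q_S - (q_W) = 0.
Best responses: q_W = (51 - q_S)/2, q_S = (36 - q_W)/2.
Substituting one into the other gives q_W = 22 and q_S = 7.
Price P = 68 - 29 = 39.
Solace's profit: (39 - 32)·7 - 17 = 32.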